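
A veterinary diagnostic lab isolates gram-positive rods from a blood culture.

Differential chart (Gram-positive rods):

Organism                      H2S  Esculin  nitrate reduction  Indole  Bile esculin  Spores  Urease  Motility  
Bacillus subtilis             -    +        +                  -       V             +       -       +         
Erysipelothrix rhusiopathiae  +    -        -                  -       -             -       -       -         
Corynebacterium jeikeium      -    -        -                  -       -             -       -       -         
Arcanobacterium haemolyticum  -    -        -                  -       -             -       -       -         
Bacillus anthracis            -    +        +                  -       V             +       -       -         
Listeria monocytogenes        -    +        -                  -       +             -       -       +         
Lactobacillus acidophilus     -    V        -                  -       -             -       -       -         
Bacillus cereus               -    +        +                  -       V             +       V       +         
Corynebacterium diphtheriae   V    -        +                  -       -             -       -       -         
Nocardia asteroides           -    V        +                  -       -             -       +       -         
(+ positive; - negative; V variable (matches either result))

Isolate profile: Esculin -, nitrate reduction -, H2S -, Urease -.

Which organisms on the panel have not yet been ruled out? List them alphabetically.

Arcanobacterium haemolyticum, Corynebacterium jeikeium, Lactobacillus acidophilus

Esculin -: excludes Bacillus subtilis, Bacillus anthracis, Listeria monocytogenes, Bacillus cereus — 6 left.
nitrate reduction -: excludes Corynebacterium diphtheriae, Nocardia asteroides — 4 left.
Urease -: all 4 remaining candidates are consistent.
H2S -: excludes Erysipelothrix rhusiopathiae — 3 left.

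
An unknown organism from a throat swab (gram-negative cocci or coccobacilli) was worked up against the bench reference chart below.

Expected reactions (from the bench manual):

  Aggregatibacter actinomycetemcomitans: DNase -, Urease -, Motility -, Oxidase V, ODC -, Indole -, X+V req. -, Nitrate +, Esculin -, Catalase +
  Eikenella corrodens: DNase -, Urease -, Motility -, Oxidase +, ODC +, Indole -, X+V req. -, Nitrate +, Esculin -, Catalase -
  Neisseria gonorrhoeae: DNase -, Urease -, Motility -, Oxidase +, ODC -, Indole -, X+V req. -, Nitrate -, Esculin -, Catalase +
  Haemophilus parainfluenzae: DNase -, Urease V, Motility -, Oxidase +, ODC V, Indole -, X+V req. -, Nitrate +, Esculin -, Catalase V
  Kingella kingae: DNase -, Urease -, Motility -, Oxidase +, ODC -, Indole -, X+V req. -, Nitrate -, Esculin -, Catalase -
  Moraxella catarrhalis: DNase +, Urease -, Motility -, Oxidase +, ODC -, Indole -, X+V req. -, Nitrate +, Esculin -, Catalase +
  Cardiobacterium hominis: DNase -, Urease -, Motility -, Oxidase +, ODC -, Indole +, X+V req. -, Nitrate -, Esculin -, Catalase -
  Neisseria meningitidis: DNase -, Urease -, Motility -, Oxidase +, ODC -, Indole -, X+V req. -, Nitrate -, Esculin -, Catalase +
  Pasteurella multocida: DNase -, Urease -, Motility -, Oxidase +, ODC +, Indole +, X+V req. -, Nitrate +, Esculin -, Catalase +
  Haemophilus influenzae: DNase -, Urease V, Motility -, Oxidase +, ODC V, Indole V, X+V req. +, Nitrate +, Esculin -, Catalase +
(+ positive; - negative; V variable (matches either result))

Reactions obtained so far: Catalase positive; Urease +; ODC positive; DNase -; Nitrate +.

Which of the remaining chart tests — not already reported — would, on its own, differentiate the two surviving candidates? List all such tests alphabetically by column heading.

X+V req.

Catalase +: excludes Eikenella corrodens, Kingella kingae, Cardiobacterium hominis — 7 left.
ODC +: excludes Aggregatibacter actinomycetemcomitans, Neisseria gonorrhoeae, Moraxella catarrhalis, Neisseria meningitidis — 3 left.
Nitrate +: all 3 remaining candidates are consistent.
DNase -: all 3 remaining candidates are consistent.
Urease +: excludes Pasteurella multocida — 2 left.
Two candidates remain: Haemophilus influenzae and Haemophilus parainfluenzae.
  Motility: - vs - — same for both, does not separate.
  Oxidase: + vs + — same for both, does not separate.
  Indole: V vs - — variable for at least one, does not separate.
  X+V req.: Haemophilus influenzae +, Haemophilus parainfluenzae - — discriminates.
  Esculin: - vs - — same for both, does not separate.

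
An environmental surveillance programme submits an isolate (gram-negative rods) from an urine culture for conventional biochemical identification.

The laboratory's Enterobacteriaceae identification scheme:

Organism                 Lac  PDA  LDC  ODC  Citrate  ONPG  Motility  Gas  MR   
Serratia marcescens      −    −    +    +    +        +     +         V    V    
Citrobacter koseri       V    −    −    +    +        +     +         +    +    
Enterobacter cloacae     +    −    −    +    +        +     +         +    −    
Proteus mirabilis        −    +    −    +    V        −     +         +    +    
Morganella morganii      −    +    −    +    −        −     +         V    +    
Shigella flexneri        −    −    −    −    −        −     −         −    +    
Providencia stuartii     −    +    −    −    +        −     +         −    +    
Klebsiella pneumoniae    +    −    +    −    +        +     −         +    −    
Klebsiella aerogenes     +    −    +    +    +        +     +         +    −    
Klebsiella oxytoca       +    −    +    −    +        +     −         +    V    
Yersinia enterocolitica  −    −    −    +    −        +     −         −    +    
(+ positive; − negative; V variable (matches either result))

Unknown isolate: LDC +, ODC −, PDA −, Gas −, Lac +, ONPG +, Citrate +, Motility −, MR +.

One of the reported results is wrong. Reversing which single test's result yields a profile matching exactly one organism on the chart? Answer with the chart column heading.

As reported, no row in the chart matches all 9 reactions.
Reversing Lac → still no organism matches.
Reversing ODC → still no organism matches.
Reversing ONPG → still no organism matches.
Reversing LDC → still no organism matches.
Reversing Gas (to +) → unique match: Klebsiella oxytoca.
Reversing MR → still no organism matches.
Reversing Motility → still no organism matches.
Reversing Citrate → still no organism matches.
Reversing PDA → still no organism matches.

Gas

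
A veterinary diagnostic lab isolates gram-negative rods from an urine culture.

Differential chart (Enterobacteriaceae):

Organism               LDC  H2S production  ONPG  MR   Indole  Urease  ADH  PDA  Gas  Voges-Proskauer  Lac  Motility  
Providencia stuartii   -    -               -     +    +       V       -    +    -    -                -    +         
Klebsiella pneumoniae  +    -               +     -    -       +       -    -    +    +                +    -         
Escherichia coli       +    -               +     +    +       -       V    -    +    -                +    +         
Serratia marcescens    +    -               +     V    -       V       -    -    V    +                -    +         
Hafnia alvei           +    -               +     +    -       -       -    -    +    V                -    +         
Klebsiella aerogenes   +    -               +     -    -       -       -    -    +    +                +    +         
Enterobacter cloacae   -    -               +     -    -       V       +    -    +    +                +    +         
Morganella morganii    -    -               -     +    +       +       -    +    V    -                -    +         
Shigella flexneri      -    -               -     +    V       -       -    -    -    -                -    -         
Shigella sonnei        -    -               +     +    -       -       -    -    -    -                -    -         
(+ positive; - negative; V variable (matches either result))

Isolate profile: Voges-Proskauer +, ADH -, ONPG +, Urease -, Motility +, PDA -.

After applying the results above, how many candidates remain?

3

ONPG +: excludes Providencia stuartii, Morganella morganii, Shigella flexneri — 7 left.
Voges-Proskauer +: excludes Escherichia coli, Shigella sonnei — 5 left.
Urease -: excludes Klebsiella pneumoniae — 4 left.
Motility +: all 4 remaining candidates are consistent.
PDA -: all 4 remaining candidates are consistent.
ADH -: excludes Enterobacter cloacae — 3 left.
Still consistent: Hafnia alvei, Klebsiella aerogenes, Serratia marcescens.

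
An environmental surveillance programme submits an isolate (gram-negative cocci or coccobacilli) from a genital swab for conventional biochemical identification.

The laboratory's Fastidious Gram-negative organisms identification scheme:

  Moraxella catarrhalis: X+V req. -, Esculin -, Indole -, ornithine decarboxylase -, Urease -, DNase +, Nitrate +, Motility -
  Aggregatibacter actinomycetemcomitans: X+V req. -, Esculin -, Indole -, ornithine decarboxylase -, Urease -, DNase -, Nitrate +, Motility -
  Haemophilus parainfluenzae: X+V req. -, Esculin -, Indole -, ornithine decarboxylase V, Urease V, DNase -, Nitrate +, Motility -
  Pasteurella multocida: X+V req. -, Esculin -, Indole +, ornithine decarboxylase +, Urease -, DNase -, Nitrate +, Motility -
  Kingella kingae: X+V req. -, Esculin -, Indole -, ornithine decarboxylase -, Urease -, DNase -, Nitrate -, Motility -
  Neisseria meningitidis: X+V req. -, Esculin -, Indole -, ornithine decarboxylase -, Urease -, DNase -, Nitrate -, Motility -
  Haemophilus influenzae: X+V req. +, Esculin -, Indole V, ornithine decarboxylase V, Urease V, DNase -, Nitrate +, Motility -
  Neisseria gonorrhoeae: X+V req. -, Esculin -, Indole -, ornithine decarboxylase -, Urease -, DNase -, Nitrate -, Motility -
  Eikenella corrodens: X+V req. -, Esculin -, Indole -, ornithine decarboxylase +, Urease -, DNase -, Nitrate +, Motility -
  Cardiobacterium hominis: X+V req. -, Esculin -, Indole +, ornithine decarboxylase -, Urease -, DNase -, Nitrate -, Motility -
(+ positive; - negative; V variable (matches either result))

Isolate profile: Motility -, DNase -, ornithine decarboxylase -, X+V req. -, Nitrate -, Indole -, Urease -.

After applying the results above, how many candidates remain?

Indole -: excludes Pasteurella multocida, Cardiobacterium hominis — 8 left.
X+V req. -: excludes Haemophilus influenzae — 7 left.
ornithine decarboxylase -: excludes Eikenella corrodens — 6 left.
Motility -: all 6 remaining candidates are consistent.
Urease -: all 6 remaining candidates are consistent.
DNase -: excludes Moraxella catarrhalis — 5 left.
Nitrate -: excludes Aggregatibacter actinomycetemcomitans, Haemophilus parainfluenzae — 3 left.
Still consistent: Kingella kingae, Neisseria gonorrhoeae, Neisseria meningitidis.

3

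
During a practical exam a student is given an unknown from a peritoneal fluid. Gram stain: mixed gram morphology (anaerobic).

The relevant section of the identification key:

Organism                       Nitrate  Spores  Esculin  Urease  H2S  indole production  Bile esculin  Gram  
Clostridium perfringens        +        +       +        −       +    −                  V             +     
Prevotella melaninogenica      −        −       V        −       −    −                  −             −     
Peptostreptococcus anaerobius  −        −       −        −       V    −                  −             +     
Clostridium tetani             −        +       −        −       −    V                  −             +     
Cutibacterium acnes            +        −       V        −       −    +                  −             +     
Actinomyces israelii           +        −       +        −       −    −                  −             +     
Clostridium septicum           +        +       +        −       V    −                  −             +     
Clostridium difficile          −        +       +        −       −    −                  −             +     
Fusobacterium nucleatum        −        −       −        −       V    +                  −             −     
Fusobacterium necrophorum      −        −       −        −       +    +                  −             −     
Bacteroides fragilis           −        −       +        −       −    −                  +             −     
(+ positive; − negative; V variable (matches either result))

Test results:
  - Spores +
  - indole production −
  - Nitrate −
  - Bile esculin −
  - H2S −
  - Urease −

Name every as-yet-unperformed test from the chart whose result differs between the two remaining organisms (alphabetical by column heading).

Esculin

indole production −: excludes Cutibacterium acnes, Fusobacterium nucleatum, Fusobacterium necrophorum — 8 left.
Spores +: excludes Prevotella melaninogenica, Peptostreptococcus anaerobius, Actinomyces israelii, Bacteroides fragilis — 4 left.
H2S −: excludes Clostridium perfringens — 3 left.
Urease −: all 3 remaining candidates are consistent.
Bile esculin −: all 3 remaining candidates are consistent.
Nitrate −: excludes Clostridium septicum — 2 left.
Two candidates remain: Clostridium difficile and Clostridium tetani.
  Esculin: Clostridium difficile +, Clostridium tetani − — discriminates.
  Gram: + vs + — same for both, does not separate.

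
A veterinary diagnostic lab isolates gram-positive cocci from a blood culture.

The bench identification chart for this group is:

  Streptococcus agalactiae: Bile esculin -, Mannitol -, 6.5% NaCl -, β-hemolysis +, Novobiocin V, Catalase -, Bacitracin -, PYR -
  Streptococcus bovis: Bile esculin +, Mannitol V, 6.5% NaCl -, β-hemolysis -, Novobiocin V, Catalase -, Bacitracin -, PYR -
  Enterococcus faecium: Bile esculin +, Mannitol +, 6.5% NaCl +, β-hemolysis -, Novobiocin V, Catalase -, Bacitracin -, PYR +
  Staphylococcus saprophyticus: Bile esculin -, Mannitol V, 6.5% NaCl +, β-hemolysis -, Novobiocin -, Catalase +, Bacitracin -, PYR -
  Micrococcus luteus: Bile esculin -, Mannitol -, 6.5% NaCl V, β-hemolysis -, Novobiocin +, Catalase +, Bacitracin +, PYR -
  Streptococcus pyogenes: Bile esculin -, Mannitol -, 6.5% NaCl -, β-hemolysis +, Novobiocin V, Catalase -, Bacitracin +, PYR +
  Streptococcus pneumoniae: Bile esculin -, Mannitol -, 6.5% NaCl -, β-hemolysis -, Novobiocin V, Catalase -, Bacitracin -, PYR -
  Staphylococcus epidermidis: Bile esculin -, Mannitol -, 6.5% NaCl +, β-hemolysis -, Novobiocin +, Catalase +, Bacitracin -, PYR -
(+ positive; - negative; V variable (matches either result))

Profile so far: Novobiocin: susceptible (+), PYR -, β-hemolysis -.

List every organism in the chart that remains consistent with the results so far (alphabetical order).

Micrococcus luteus, Staphylococcus epidermidis, Streptococcus bovis, Streptococcus pneumoniae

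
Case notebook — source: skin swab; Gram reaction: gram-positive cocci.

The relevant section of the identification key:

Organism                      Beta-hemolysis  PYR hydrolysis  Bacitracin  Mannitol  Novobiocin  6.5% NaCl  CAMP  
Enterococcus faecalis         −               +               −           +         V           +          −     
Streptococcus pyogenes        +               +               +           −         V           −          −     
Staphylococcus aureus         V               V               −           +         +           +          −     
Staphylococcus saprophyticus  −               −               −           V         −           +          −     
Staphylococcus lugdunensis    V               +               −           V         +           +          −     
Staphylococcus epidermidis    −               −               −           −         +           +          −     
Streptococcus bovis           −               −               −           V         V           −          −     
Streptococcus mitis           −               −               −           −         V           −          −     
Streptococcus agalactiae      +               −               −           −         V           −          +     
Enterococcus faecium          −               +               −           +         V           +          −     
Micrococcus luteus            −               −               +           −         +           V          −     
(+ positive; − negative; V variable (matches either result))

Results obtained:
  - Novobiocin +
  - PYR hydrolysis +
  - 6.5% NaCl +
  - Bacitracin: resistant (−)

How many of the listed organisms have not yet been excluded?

4

Bacitracin −: excludes Streptococcus pyogenes, Micrococcus luteus — 9 left.
6.5% NaCl +: excludes Streptococcus bovis, Streptococcus mitis, Streptococcus agalactiae — 6 left.
Novobiocin +: excludes Staphylococcus saprophyticus — 5 left.
PYR hydrolysis +: excludes Staphylococcus epidermidis — 4 left.
Still consistent: Enterococcus faecalis, Enterococcus faecium, Staphylococcus aureus, Staphylococcus lugdunensis.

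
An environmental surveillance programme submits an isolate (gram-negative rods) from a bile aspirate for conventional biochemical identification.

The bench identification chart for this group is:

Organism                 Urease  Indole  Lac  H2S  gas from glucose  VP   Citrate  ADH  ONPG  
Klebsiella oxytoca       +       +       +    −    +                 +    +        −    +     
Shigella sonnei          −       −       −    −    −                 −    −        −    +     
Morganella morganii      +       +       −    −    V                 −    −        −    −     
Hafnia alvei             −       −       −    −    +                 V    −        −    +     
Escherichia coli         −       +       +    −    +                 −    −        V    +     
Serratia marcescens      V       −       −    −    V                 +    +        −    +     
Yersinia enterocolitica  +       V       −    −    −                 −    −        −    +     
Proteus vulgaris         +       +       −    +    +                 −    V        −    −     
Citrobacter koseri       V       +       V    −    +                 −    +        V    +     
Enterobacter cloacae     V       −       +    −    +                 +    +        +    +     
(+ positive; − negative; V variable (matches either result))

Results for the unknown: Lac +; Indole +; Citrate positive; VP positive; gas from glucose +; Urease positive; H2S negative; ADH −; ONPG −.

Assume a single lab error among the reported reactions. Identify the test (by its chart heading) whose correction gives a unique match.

ONPG

As reported, no row in the chart matches all 9 reactions.
Reversing Lac → still no organism matches.
Reversing gas from glucose → still no organism matches.
Reversing ONPG (to +) → unique match: Klebsiella oxytoca.
Reversing Indole → still no organism matches.
Reversing ADH → still no organism matches.
Reversing Urease → still no organism matches.
Reversing Citrate → still no organism matches.
Reversing VP → still no organism matches.
Reversing H2S → still no organism matches.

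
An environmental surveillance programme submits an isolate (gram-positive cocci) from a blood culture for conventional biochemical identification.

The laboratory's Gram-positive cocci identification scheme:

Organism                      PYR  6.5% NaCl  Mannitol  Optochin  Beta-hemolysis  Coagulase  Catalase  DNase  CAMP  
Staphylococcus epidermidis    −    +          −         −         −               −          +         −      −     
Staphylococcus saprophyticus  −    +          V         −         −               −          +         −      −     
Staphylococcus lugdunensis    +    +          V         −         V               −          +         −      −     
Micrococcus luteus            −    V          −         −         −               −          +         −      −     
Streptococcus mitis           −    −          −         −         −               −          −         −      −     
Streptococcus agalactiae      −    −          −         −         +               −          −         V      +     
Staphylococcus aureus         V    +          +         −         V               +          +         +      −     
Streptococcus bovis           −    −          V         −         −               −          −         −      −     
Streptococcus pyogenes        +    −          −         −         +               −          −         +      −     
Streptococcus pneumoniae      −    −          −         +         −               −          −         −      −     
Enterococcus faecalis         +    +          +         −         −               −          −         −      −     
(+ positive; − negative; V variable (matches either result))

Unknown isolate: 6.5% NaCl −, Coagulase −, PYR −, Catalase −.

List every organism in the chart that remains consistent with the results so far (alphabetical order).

Streptococcus agalactiae, Streptococcus bovis, Streptococcus mitis, Streptococcus pneumoniae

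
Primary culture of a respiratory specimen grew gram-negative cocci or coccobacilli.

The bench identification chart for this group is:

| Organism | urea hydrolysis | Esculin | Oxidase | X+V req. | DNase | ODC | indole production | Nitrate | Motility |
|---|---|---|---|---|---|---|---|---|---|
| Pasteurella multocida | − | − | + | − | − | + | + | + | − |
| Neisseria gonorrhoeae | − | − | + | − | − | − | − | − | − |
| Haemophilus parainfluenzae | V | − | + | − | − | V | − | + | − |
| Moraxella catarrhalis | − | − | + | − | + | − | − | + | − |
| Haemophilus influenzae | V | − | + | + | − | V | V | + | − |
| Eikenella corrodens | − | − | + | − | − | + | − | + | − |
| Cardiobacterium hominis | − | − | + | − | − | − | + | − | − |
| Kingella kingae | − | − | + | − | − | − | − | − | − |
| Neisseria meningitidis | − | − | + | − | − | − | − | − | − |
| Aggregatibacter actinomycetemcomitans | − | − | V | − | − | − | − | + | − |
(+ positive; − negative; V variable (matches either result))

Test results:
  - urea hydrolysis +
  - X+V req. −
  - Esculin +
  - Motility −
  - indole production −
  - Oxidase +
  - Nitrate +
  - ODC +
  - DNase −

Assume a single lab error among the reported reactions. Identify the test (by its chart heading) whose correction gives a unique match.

Esculin

As reported, no row in the chart matches all 9 reactions.
Reversing Nitrate → still no organism matches.
Reversing urea hydrolysis → still no organism matches.
Reversing Esculin (to −) → unique match: Haemophilus parainfluenzae.
Reversing indole production → still no organism matches.
Reversing ODC → still no organism matches.
Reversing Motility → still no organism matches.
Reversing X+V req. → still no organism matches.
Reversing DNase → still no organism matches.
Reversing Oxidase → still no organism matches.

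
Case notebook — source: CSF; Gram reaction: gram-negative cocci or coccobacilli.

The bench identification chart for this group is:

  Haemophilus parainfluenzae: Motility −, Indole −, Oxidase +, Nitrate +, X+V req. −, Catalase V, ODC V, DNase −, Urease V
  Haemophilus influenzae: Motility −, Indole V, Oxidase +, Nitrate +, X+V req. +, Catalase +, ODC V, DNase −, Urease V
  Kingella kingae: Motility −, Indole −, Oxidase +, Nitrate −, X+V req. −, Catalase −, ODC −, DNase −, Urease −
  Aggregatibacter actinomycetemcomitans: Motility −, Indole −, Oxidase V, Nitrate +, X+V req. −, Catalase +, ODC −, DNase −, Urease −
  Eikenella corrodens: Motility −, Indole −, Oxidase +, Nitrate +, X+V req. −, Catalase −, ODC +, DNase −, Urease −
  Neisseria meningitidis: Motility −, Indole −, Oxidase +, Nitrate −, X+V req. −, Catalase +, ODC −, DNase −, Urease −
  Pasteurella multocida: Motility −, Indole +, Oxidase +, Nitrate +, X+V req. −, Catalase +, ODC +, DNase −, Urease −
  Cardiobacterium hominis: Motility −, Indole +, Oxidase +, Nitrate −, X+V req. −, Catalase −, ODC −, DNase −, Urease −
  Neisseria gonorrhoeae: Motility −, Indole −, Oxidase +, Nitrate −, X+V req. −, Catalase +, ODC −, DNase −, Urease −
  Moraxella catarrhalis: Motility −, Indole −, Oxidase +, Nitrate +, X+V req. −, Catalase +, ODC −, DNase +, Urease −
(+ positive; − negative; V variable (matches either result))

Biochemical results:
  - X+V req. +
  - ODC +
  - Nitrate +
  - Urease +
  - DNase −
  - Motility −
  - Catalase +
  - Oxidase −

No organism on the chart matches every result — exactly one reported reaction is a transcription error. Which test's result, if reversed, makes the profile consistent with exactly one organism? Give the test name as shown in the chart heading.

Oxidase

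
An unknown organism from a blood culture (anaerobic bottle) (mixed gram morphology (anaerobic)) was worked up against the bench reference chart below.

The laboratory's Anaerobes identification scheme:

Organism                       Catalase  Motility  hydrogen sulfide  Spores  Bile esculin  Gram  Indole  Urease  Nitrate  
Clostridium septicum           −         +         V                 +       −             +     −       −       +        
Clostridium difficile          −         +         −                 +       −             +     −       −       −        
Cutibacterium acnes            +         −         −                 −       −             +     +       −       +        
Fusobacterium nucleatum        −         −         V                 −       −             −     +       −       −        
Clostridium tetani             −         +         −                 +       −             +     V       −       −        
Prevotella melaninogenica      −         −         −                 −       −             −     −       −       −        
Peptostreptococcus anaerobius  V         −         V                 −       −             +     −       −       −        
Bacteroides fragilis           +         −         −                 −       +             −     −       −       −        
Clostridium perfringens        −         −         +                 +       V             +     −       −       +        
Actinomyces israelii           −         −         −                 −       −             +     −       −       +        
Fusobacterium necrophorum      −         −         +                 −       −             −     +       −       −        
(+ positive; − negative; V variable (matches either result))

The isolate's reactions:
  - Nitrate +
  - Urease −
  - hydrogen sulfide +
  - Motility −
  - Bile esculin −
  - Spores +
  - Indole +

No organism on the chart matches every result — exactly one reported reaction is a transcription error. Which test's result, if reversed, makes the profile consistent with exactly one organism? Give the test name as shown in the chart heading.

Indole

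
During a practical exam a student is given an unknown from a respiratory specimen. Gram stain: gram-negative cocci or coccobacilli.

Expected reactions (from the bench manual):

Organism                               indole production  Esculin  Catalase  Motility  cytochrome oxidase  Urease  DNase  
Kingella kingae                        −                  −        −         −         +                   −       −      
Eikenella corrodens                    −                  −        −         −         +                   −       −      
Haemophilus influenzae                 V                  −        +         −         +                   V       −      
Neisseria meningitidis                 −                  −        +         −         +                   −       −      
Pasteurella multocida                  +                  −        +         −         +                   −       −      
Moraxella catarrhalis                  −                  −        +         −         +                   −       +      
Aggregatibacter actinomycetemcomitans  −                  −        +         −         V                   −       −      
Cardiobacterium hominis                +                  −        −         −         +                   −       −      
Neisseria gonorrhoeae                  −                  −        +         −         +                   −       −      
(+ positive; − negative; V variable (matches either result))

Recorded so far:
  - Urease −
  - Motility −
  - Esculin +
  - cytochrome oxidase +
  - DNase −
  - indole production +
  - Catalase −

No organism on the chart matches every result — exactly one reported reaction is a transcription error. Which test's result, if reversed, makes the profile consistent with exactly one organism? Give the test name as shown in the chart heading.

Esculin

As reported, no row in the chart matches all 7 reactions.
Reversing cytochrome oxidase → still no organism matches.
Reversing Esculin (to −) → unique match: Cardiobacterium hominis.
Reversing Motility → still no organism matches.
Reversing Catalase → still no organism matches.
Reversing Urease → still no organism matches.
Reversing indole production → still no organism matches.
Reversing DNase → still no organism matches.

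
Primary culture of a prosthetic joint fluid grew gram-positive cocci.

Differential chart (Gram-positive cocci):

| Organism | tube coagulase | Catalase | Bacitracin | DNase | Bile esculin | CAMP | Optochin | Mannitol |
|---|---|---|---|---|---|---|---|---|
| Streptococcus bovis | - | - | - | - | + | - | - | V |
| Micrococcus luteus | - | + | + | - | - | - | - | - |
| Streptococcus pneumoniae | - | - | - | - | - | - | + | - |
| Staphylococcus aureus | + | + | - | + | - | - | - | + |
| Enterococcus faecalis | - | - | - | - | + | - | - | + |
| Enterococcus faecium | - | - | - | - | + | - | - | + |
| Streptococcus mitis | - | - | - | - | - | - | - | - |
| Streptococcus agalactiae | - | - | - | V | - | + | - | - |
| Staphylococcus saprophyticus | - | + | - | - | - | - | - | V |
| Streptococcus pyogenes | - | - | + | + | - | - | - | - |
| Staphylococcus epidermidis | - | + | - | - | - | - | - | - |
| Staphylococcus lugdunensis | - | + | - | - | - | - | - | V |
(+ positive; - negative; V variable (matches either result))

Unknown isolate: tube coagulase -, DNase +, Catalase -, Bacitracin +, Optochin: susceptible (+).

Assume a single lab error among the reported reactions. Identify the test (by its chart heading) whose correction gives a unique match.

As reported, no row in the chart matches all 5 reactions.
Reversing Catalase → still no organism matches.
Reversing tube coagulase → still no organism matches.
Reversing DNase → still no organism matches.
Reversing Optochin (to -) → unique match: Streptococcus pyogenes.
Reversing Bacitracin → still no organism matches.

Optochin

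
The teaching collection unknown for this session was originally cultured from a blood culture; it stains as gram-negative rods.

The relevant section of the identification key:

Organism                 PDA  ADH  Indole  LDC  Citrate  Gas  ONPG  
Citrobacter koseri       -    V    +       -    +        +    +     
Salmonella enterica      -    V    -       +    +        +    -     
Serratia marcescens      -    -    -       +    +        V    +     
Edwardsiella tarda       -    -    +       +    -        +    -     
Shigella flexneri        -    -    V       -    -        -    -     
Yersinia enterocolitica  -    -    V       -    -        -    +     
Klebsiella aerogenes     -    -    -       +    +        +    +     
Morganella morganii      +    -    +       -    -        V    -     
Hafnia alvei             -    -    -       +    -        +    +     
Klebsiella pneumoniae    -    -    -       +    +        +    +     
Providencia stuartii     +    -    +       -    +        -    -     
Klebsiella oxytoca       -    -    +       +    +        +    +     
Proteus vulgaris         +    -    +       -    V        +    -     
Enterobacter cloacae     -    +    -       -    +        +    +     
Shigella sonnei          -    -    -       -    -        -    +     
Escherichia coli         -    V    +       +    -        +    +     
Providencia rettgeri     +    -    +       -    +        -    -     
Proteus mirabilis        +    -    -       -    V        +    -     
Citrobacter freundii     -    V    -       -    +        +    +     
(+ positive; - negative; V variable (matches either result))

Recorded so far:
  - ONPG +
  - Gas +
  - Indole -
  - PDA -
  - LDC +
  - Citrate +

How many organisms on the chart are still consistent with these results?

Indole -: excludes 8 organisms — 11 left.
Gas +: excludes Shigella flexneri, Yersinia enterocolitica, Shigella sonnei — 8 left.
Citrate +: excludes Hafnia alvei — 7 left.
LDC +: excludes Enterobacter cloacae, Proteus mirabilis, Citrobacter freundii — 4 left.
PDA -: all 4 remaining candidates are consistent.
ONPG +: excludes Salmonella enterica — 3 left.
Still consistent: Klebsiella aerogenes, Klebsiella pneumoniae, Serratia marcescens.

3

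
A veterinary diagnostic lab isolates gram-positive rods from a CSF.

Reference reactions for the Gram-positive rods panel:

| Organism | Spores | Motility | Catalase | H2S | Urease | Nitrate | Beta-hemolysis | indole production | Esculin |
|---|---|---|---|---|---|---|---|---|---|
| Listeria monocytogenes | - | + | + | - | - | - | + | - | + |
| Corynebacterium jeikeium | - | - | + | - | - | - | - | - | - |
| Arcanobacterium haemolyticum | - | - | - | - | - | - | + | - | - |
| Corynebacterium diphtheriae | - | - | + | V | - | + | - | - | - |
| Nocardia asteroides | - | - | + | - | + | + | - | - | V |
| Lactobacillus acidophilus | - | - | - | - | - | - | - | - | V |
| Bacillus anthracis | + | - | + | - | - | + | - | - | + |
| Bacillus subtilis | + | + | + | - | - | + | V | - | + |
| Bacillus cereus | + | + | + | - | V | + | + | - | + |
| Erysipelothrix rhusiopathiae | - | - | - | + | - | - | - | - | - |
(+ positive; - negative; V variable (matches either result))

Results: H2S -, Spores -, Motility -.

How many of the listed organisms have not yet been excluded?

5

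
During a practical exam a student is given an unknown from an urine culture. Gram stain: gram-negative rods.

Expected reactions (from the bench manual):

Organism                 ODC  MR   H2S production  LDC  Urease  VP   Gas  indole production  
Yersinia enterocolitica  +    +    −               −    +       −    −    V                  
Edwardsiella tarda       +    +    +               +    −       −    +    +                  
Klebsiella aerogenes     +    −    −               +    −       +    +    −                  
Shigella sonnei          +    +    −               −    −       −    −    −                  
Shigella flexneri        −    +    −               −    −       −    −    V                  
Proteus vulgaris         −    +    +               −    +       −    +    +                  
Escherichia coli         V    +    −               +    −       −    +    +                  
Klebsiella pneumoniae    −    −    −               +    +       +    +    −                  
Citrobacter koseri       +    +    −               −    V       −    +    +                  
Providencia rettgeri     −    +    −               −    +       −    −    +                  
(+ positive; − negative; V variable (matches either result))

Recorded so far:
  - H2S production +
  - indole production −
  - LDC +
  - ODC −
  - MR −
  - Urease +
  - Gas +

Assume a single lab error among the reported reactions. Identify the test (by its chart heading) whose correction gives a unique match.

As reported, no row in the chart matches all 7 reactions.
Reversing indole production → still no organism matches.
Reversing Urease → still no organism matches.
Reversing MR → still no organism matches.
Reversing H2S production (to −) → unique match: Klebsiella pneumoniae.
Reversing ODC → still no organism matches.
Reversing LDC → still no organism matches.
Reversing Gas → still no organism matches.

H2S production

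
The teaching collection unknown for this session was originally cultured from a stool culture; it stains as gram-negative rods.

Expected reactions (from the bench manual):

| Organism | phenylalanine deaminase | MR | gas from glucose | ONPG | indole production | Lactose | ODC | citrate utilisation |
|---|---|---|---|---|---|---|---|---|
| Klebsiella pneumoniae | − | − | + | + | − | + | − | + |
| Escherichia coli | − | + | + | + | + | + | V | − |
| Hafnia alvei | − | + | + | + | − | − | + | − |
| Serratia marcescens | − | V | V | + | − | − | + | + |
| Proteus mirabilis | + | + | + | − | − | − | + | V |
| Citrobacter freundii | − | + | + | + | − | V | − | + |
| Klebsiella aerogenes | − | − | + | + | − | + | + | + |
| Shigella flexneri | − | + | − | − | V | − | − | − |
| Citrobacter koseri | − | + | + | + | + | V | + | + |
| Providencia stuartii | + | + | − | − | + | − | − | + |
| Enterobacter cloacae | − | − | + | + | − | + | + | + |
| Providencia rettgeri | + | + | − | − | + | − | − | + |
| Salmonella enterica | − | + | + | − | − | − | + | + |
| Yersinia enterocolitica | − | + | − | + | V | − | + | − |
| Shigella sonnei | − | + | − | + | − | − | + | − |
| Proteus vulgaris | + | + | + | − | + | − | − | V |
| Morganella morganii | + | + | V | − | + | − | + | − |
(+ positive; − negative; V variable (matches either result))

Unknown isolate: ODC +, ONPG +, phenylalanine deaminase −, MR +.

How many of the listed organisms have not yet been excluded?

6

MR +: excludes Klebsiella pneumoniae, Klebsiella aerogenes, Enterobacter cloacae — 14 left.
phenylalanine deaminase −: excludes 5 organisms — 9 left.
ODC +: excludes Citrobacter freundii, Shigella flexneri — 7 left.
ONPG +: excludes Salmonella enterica — 6 left.
Still consistent: Citrobacter koseri, Escherichia coli, Hafnia alvei, Serratia marcescens, Shigella sonnei, Yersinia enterocolitica.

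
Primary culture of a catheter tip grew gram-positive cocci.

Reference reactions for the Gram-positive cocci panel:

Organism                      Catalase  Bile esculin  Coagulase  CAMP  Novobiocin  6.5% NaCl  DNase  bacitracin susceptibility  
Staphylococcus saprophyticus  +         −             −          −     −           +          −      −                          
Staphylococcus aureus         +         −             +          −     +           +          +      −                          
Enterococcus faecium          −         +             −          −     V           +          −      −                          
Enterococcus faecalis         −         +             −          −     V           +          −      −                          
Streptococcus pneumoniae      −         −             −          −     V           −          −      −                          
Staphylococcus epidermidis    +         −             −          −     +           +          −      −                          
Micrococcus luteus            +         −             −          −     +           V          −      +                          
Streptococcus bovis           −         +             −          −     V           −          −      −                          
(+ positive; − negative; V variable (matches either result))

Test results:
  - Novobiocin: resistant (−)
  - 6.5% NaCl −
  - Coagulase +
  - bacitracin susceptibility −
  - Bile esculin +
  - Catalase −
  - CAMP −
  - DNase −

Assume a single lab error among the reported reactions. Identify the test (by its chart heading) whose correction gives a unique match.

Coagulase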